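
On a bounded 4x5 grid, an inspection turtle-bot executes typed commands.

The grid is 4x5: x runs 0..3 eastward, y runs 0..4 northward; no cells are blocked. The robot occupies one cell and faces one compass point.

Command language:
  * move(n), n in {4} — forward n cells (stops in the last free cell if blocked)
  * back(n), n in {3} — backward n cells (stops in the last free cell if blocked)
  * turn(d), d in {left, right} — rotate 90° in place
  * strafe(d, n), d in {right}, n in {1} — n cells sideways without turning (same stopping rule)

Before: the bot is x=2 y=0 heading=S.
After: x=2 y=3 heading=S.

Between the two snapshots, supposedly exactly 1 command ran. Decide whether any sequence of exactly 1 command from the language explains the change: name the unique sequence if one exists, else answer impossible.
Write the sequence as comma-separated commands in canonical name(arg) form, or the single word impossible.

back(3)

key: heading stays S — the single command does not turn
t0: x=2 y=0 heading=S
1. back(3) → x=2 y=3 heading=S
no other 1-command option fits: unique.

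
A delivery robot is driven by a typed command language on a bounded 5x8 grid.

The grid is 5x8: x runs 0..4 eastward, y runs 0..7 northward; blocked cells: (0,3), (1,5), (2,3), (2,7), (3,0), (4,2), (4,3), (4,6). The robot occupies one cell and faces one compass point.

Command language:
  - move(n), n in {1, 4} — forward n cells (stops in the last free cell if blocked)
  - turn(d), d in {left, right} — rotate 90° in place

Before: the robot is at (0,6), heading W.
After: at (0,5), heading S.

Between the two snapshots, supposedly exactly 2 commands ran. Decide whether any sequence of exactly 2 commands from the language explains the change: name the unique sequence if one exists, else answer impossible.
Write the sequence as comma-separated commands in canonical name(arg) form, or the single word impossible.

turn(left), move(1)

key: order matters: swapping turn(left) and move(1) lands elsewhere
from: at (0,6), heading W
1. turn(left) → at (0,6), heading S
2. move(1) → at (0,5), heading S
all 16 alternatives checked — unique.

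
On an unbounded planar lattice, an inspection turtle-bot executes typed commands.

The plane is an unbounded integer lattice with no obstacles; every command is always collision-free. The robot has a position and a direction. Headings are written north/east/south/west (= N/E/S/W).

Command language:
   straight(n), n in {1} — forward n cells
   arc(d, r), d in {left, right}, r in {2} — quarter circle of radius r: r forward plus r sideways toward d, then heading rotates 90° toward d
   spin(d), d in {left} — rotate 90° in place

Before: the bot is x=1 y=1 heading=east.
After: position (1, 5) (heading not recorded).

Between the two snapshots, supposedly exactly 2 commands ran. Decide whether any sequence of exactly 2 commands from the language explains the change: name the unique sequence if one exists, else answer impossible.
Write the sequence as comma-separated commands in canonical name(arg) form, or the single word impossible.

arc(left, 2), arc(left, 2)

start: x=1 y=1 heading=east
[1] after arc(left, 2): x=3 y=3 heading=north
[2] after arc(left, 2): x=1 y=5 heading=west
no rival 2-sequence matches.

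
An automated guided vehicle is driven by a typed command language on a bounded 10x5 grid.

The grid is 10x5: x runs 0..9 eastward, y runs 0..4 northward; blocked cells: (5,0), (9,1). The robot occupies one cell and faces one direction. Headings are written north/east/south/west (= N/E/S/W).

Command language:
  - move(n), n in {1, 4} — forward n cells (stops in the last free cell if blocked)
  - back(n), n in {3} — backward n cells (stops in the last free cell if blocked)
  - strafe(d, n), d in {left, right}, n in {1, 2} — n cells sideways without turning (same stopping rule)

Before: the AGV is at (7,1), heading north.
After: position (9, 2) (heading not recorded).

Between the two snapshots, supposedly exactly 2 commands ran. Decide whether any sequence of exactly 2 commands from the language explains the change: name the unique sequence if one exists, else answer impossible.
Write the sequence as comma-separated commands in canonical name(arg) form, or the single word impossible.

move(1), strafe(right, 2)

key: running strafe(right, 2) before move(1) would end elsewhere — order is forced
from: at (7,1), heading north
step 1 (move(1)): at (7,2), heading north
step 2 (strafe(right, 2)): at (9,2), heading north
all 49 alternatives checked — unique.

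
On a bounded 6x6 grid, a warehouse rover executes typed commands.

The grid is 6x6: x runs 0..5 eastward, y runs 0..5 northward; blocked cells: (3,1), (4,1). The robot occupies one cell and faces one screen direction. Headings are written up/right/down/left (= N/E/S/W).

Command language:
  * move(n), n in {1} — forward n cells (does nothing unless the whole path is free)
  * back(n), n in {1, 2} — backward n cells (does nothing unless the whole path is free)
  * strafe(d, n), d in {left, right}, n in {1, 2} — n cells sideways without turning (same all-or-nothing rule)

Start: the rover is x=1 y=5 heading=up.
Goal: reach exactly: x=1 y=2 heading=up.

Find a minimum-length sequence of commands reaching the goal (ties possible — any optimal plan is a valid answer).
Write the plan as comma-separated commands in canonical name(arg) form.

back(1), back(2)

begin: x=1 y=5 heading=up
t=1 back(1) ⇒ x=1 y=4 heading=up
t=2 back(2) ⇒ x=1 y=2 heading=up
no 1-step plan works, so 2 is optimal.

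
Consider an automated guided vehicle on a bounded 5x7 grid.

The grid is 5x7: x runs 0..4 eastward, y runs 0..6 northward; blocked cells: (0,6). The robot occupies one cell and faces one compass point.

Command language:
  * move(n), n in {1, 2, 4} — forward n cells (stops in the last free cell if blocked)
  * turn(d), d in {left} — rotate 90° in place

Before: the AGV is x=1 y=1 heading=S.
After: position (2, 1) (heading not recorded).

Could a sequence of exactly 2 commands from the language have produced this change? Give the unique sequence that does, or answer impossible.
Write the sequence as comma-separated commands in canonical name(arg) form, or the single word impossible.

key: order matters: swapping turn(left) and move(1) lands elsewhere
initial: x=1 y=1 heading=S
1. turn(left) → x=1 y=1 heading=E
2. move(1) → x=2 y=1 heading=E
no other 2-command option fits: unique.

turn(left), move(1)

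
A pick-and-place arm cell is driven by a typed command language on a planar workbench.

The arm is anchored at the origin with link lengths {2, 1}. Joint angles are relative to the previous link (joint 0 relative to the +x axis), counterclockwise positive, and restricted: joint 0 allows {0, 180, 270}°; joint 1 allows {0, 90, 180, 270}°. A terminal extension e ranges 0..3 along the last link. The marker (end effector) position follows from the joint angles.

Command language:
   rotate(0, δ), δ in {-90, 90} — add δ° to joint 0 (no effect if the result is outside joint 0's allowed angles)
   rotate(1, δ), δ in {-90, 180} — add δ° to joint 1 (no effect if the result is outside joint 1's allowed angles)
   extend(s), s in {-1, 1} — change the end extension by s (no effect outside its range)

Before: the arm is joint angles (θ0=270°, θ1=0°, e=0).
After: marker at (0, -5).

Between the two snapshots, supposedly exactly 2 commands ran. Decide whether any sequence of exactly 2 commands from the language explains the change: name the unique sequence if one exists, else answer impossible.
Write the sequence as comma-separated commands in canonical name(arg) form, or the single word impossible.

start: joint angles (θ0=270°, θ1=0°, e=0)
step 1 (extend(1)): joint angles (θ0=270°, θ1=0°, e=1)
step 2 (extend(1)): joint angles (θ0=270°, θ1=0°, e=2)
all 36 alternatives checked — unique.

extend(1), extend(1)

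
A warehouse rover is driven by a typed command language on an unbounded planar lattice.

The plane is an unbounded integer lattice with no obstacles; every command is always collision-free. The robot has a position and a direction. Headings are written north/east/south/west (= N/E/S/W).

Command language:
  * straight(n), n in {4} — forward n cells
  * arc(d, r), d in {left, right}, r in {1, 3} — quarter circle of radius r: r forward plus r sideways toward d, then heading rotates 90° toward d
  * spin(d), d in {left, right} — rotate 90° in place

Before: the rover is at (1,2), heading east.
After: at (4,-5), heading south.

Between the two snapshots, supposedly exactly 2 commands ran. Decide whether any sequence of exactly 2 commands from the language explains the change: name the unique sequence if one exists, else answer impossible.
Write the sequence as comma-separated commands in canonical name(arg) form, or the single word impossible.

arc(right, 3), straight(4)

key: running straight(4) before arc(right, 3) would end elsewhere — order is forced
initial: at (1,2), heading east
step 1 (arc(right, 3)): at (4,-1), heading south
step 2 (straight(4)): at (4,-5), heading south
no other 2-command option fits: unique.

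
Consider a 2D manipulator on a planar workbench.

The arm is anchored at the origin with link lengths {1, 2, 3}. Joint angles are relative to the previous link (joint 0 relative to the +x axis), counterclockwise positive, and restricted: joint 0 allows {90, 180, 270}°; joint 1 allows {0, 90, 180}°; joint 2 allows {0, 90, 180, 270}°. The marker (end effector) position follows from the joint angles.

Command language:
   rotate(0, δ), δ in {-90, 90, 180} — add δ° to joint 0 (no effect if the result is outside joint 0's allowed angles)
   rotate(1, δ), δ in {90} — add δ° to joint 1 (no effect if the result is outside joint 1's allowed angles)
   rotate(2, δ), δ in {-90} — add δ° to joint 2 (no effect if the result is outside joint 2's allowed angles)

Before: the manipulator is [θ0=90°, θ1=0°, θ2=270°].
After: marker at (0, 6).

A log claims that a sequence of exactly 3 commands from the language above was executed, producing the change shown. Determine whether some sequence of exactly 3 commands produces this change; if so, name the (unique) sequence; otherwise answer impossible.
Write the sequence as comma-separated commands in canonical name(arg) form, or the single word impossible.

t0: [θ0=90°, θ1=0°, θ2=270°]
t=1 rotate(2, -90) ⇒ [θ0=90°, θ1=0°, θ2=180°]
t=2 rotate(2, -90) ⇒ [θ0=90°, θ1=0°, θ2=90°]
t=3 rotate(2, -90) ⇒ [θ0=90°, θ1=0°, θ2=0°]
no rival 3-sequence matches.

rotate(2, -90), rotate(2, -90), rotate(2, -90)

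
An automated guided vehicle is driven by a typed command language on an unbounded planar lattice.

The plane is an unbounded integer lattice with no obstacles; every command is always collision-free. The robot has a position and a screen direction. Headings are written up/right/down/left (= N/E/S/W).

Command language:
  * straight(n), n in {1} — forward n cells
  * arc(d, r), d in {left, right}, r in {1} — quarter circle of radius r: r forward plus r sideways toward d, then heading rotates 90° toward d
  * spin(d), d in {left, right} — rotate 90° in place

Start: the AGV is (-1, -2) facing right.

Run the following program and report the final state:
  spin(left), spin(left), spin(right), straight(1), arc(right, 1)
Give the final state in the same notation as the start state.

begin: (-1, -2) facing right
1. spin(left) → (-1, -2) facing up
2. spin(left) → (-1, -2) facing left
3. spin(right) → (-1, -2) facing up
4. straight(1) → (-1, -1) facing up
5. arc(right, 1) → (0, 0) facing right

(0, 0) facing right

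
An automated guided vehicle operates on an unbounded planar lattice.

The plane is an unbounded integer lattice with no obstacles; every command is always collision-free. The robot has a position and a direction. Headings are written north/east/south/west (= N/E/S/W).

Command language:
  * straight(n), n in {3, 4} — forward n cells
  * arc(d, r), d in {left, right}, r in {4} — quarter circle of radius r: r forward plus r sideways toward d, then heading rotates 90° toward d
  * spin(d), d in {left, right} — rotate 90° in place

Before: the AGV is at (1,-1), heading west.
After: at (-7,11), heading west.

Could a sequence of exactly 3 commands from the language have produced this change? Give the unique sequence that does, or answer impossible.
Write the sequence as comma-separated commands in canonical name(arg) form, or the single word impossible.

key: still facing W at the end — net rotation zero over 3 steps
begin: at (1,-1), heading west
t=1 arc(right, 4) ⇒ at (-3,3), heading north
t=2 straight(4) ⇒ at (-3,7), heading north
t=3 arc(left, 4) ⇒ at (-7,11), heading west
no rival 3-sequence matches.

arc(right, 4), straight(4), arc(left, 4)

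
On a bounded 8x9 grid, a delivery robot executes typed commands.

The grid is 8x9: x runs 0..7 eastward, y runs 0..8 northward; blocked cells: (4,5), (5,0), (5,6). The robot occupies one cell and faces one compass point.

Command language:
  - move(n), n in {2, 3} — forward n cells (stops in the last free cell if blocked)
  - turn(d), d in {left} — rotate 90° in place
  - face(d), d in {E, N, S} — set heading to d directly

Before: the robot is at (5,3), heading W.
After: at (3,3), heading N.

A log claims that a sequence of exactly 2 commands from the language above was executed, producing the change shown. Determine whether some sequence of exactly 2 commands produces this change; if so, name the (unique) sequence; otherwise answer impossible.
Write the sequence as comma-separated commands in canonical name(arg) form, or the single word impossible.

key: cell and facing (now N) both changed — the 2 commands mix motion and turning
start: at (5,3), heading W
[1] after move(2): at (3,3), heading W
[2] after face(N): at (3,3), heading N
all 36 alternatives checked — unique.

move(2), face(N)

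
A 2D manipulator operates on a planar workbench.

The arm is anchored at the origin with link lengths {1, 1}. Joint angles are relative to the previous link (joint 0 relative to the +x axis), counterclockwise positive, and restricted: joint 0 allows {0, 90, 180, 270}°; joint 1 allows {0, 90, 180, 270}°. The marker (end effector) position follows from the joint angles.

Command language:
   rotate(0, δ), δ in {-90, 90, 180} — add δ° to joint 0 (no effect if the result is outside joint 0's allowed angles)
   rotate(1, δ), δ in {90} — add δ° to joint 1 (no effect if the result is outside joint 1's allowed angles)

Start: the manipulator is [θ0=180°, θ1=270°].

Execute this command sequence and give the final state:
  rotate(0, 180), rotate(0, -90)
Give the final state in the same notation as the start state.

begin: [θ0=180°, θ1=270°]
[1] after rotate(0, 180): [θ0=0°, θ1=270°]
[2] after rotate(0, -90): [θ0=270°, θ1=270°]

[θ0=270°, θ1=270°]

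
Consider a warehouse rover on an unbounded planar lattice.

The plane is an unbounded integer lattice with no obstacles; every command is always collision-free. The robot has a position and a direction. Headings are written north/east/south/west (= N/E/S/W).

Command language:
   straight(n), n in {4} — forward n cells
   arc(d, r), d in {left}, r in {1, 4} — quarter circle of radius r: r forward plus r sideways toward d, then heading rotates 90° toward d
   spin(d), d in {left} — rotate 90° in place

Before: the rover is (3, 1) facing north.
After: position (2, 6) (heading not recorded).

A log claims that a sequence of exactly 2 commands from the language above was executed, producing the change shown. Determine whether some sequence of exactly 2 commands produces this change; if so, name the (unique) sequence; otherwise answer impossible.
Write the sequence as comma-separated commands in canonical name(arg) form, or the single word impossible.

straight(4), arc(left, 1)

key: running arc(left, 1) before straight(4) would end elsewhere — order is forced
begin: (3, 1) facing north
1. straight(4) → (3, 5) facing north
2. arc(left, 1) → (2, 6) facing west
no other 2-command option fits: unique.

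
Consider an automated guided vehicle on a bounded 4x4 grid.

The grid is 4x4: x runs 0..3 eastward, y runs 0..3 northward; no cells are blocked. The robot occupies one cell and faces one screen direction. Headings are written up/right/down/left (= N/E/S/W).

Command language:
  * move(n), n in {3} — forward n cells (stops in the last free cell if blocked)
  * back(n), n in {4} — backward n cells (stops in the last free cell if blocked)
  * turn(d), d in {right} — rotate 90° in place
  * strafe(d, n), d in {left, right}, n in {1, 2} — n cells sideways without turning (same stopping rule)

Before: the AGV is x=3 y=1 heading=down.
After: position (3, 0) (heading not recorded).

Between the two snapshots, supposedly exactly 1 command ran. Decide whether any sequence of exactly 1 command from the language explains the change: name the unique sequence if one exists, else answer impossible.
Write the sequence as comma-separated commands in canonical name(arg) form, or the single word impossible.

move(3)

key: move(3) runs into the grid edge before its full distance
start: x=3 y=1 heading=down
[1] after move(3): x=3 y=0 heading=down
all 7 alternatives checked — unique.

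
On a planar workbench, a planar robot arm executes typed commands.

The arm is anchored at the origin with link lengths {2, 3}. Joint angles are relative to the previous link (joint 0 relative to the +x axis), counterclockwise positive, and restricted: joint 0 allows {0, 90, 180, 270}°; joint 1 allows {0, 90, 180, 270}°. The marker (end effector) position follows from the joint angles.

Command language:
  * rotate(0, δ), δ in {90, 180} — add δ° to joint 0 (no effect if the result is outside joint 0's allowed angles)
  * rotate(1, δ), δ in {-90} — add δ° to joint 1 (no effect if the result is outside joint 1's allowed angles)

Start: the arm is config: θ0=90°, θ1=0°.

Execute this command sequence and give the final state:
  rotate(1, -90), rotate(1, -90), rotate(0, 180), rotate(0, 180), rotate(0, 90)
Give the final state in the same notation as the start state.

config: θ0=180°, θ1=180°

from: config: θ0=90°, θ1=0°
t=1 rotate(1, -90) ⇒ config: θ0=90°, θ1=270°
t=2 rotate(1, -90) ⇒ config: θ0=90°, θ1=180°
t=3 rotate(0, 180) ⇒ config: θ0=270°, θ1=180°
t=4 rotate(0, 180) ⇒ config: θ0=90°, θ1=180°
t=5 rotate(0, 90) ⇒ config: θ0=180°, θ1=180°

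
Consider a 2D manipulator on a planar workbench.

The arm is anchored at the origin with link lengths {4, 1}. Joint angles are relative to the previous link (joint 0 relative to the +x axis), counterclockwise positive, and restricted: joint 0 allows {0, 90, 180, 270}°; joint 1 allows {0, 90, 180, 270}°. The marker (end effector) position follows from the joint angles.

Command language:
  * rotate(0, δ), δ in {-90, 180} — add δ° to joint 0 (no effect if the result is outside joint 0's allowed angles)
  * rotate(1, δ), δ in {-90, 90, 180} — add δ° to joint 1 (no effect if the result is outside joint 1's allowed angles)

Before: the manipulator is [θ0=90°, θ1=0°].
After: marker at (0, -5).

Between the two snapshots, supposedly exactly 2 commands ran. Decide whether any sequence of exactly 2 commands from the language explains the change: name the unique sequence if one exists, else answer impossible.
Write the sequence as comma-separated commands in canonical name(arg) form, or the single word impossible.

rotate(0, -90), rotate(0, -90)

t0: [θ0=90°, θ1=0°]
t=1 rotate(0, -90) ⇒ [θ0=0°, θ1=0°]
t=2 rotate(0, -90) ⇒ [θ0=270°, θ1=0°]
no rival 2-sequence matches.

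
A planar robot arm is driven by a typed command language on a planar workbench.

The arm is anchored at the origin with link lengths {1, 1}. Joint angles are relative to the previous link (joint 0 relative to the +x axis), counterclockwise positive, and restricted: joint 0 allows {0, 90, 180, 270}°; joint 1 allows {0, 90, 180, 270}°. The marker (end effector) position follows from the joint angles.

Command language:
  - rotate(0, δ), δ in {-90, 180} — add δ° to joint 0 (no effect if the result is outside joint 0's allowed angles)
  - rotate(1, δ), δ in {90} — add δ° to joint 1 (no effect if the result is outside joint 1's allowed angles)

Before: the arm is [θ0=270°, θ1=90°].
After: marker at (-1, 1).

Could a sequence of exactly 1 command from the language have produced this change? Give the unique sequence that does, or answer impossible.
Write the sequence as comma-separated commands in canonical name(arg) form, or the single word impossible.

begin: [θ0=270°, θ1=90°]
t=1 rotate(0, 180) ⇒ [θ0=90°, θ1=90°]
all 3 alternatives checked — unique.

rotate(0, 180)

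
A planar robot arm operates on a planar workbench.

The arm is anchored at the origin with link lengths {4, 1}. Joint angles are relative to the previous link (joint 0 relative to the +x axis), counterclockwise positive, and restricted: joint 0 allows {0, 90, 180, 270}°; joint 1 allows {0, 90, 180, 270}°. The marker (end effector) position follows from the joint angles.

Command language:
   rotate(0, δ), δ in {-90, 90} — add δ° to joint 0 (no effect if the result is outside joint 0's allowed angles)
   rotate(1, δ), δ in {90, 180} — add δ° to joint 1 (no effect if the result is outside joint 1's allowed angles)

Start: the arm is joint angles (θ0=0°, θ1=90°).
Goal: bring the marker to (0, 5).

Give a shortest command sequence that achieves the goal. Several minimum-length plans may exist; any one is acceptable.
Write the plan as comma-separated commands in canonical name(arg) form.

rotate(1, 180), rotate(0, 90), rotate(1, 90)

initial: joint angles (θ0=0°, θ1=90°)
[1] after rotate(1, 180): joint angles (θ0=0°, θ1=270°)
[2] after rotate(0, 90): joint angles (θ0=90°, θ1=270°)
[3] after rotate(1, 90): joint angles (θ0=90°, θ1=0°)
shorter routes all fall short; 3 is best.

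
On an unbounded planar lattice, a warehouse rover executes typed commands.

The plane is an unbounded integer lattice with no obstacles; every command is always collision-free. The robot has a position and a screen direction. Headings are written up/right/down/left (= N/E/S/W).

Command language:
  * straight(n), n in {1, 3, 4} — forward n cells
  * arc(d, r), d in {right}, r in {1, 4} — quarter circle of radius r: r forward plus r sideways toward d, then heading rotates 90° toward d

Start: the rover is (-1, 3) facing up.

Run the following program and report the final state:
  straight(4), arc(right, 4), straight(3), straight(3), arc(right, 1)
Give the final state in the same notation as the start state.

(10, 10) facing down

initial: (-1, 3) facing up
[1] after straight(4): (-1, 7) facing up
[2] after arc(right, 4): (3, 11) facing right
[3] after straight(3): (6, 11) facing right
[4] after straight(3): (9, 11) facing right
[5] after arc(right, 1): (10, 10) facing down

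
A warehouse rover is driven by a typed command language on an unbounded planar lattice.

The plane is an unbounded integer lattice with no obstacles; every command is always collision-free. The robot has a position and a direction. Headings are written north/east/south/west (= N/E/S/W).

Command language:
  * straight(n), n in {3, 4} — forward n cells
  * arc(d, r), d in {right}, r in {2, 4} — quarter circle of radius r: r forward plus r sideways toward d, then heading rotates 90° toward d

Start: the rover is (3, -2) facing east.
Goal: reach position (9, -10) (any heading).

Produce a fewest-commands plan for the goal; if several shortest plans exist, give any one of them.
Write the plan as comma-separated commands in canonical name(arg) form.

begin: (3, -2) facing east
step 1 (straight(4)): (7, -2) facing east
step 2 (arc(right, 2)): (9, -4) facing south
step 3 (straight(3)): (9, -7) facing south
step 4 (straight(3)): (9, -10) facing south
shorter routes all fall short; 4 is best.

straight(4), arc(right, 2), straight(3), straight(3)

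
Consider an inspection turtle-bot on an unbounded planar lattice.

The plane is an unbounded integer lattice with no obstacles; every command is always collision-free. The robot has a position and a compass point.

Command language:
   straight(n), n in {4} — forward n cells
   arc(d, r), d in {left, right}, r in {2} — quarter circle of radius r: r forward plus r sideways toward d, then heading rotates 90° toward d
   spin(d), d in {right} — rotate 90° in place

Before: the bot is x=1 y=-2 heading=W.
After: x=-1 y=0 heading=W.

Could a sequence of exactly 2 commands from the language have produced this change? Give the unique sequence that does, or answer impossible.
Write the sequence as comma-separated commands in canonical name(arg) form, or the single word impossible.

spin(right), arc(left, 2)

key: heading stays W — rotations cancel among the 2 commands
begin: x=1 y=-2 heading=W
t=1 spin(right) ⇒ x=1 y=-2 heading=N
t=2 arc(left, 2) ⇒ x=-1 y=0 heading=W
all 16 alternatives checked — unique.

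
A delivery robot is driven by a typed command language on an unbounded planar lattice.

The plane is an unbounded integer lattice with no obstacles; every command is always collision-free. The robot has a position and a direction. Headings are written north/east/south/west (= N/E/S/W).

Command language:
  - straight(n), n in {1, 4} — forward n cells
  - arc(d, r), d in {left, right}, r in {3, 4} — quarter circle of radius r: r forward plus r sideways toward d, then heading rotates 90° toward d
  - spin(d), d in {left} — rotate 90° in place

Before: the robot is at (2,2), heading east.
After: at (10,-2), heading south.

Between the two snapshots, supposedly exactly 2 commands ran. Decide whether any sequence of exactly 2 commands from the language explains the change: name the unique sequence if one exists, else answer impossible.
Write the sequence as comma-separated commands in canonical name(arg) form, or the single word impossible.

key: running arc(right, 4) before straight(4) would end elsewhere — order is forced
t0: at (2,2), heading east
[1] after straight(4): at (6,2), heading east
[2] after arc(right, 4): at (10,-2), heading south
uniquely the one of 49 2-step routes that fits.

straight(4), arc(right, 4)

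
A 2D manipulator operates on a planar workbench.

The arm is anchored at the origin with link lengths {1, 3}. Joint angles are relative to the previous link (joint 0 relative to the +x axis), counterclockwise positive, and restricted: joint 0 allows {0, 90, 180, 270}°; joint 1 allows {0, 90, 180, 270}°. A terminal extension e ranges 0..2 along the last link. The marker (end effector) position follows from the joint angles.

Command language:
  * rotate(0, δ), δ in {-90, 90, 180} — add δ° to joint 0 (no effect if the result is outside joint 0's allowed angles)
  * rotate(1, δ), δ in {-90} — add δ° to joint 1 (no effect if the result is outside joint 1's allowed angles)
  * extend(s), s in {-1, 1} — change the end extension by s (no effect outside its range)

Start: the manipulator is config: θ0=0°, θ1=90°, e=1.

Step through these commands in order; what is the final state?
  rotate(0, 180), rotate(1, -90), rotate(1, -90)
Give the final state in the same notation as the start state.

config: θ0=180°, θ1=270°, e=1

begin: config: θ0=0°, θ1=90°, e=1
[1] after rotate(0, 180): config: θ0=180°, θ1=90°, e=1
[2] after rotate(1, -90): config: θ0=180°, θ1=0°, e=1
[3] after rotate(1, -90): config: θ0=180°, θ1=270°, e=1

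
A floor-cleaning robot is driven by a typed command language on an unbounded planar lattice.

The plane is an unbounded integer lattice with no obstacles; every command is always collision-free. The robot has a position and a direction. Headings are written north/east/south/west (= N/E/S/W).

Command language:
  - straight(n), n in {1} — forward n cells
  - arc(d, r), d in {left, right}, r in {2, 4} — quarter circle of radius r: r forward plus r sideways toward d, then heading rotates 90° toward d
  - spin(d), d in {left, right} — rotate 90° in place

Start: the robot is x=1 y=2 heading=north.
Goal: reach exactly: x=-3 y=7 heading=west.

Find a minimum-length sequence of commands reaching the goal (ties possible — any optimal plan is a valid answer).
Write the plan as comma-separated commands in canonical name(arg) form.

from: x=1 y=2 heading=north
1. straight(1) → x=1 y=3 heading=north
2. arc(left, 4) → x=-3 y=7 heading=west
shorter routes all fall short; 2 is best.

straight(1), arc(left, 4)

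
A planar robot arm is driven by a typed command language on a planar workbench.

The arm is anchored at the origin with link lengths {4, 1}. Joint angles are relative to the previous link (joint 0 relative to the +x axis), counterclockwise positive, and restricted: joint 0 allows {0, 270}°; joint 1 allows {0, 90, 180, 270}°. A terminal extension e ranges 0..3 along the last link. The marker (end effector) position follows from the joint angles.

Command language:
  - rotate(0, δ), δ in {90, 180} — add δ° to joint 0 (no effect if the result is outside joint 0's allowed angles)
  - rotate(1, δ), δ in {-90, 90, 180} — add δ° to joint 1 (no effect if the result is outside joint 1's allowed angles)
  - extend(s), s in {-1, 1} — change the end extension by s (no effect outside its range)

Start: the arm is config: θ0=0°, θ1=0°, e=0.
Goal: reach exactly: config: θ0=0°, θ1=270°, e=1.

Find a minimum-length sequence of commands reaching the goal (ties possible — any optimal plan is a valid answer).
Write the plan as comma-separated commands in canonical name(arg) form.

extend(1), rotate(1, -90)

from: config: θ0=0°, θ1=0°, e=0
step 1 (extend(1)): config: θ0=0°, θ1=0°, e=1
step 2 (rotate(1, -90)): config: θ0=0°, θ1=270°, e=1
no 1-step plan works, so 2 is optimal.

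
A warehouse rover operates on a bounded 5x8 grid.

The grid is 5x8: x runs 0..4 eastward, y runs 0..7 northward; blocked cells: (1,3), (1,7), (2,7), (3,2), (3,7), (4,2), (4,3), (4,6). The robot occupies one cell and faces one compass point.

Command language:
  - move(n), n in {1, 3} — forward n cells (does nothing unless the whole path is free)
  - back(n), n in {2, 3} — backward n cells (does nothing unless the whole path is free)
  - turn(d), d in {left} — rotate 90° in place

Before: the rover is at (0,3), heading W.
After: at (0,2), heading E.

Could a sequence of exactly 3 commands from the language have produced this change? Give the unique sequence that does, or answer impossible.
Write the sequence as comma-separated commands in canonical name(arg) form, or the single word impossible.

key: cell and facing (now E) both changed — the 3 commands mix motion and turning
t0: at (0,3), heading W
[1] after turn(left): at (0,3), heading S
[2] after move(1): at (0,2), heading S
[3] after turn(left): at (0,2), heading E
uniquely the one of 125 3-step routes that fits.

turn(left), move(1), turn(left)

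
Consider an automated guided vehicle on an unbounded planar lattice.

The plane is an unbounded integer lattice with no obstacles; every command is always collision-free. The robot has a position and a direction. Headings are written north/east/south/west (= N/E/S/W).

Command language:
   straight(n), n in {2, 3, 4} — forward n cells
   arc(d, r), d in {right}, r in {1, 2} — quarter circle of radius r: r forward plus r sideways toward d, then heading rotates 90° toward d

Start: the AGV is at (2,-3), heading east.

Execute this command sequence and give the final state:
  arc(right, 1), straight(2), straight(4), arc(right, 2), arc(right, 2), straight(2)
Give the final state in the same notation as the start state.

initial: at (2,-3), heading east
step 1 (arc(right, 1)): at (3,-4), heading south
step 2 (straight(2)): at (3,-6), heading south
step 3 (straight(4)): at (3,-10), heading south
step 4 (arc(right, 2)): at (1,-12), heading west
step 5 (arc(right, 2)): at (-1,-10), heading north
step 6 (straight(2)): at (-1,-8), heading north

at (-1,-8), heading north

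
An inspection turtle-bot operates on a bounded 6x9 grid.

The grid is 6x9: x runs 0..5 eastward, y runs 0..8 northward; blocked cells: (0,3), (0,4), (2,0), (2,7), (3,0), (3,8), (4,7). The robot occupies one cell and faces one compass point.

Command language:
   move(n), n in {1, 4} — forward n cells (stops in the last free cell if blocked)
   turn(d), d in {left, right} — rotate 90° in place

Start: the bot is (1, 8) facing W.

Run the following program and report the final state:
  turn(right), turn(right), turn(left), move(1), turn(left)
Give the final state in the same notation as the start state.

(1, 8) facing W

begin: (1, 8) facing W
step 1 (turn(right)): (1, 8) facing N
step 2 (turn(right)): (1, 8) facing E
step 3 (turn(left)): (1, 8) facing N
step 4 (move(1)): (1, 8) facing N
step 5 (turn(left)): (1, 8) facing W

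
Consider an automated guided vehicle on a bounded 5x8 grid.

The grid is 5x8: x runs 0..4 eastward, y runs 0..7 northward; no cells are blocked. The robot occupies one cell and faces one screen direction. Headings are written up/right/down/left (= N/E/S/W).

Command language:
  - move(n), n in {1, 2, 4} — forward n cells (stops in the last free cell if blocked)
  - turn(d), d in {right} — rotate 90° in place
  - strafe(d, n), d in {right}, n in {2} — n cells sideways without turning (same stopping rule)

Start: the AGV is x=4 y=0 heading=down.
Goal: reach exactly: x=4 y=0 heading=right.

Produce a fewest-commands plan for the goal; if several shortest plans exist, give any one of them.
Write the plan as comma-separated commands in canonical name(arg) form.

start: x=4 y=0 heading=down
t=1 turn(right) ⇒ x=4 y=0 heading=left
t=2 turn(right) ⇒ x=4 y=0 heading=up
t=3 turn(right) ⇒ x=4 y=0 heading=right
nothing shorter than 3 reaches the goal.

turn(right), turn(right), turn(right)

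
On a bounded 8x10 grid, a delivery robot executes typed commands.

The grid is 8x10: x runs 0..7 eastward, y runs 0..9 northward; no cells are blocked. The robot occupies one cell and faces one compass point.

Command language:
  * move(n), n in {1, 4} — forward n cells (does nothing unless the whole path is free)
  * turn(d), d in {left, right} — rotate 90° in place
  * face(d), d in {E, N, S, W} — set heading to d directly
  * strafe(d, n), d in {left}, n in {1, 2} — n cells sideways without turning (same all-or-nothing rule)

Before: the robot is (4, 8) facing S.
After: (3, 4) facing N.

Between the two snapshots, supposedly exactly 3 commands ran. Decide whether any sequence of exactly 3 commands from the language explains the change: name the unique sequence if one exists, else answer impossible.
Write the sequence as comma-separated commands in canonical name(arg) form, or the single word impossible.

move(4), face(N), strafe(left, 1)

key: cell and facing (now N) both changed — the 3 commands mix motion and turning
initial: (4, 8) facing S
1. move(4) → (4, 4) facing S
2. face(N) → (4, 4) facing N
3. strafe(left, 1) → (3, 4) facing N
uniquely the one of 1000 3-step routes that fits.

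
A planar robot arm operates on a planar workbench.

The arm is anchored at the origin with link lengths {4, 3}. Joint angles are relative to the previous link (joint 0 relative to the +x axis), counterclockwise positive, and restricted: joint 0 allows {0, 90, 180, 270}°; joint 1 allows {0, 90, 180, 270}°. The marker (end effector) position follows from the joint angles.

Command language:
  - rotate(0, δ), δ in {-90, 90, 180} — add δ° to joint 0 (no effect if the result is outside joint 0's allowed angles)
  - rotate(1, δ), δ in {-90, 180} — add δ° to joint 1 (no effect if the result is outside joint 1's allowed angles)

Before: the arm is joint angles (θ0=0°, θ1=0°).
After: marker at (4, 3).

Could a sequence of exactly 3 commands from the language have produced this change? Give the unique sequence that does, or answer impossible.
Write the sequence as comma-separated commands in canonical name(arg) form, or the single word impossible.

start: joint angles (θ0=0°, θ1=0°)
t=1 rotate(1, -90) ⇒ joint angles (θ0=0°, θ1=270°)
t=2 rotate(1, -90) ⇒ joint angles (θ0=0°, θ1=180°)
t=3 rotate(1, -90) ⇒ joint angles (θ0=0°, θ1=90°)
all 125 alternatives checked — unique.

rotate(1, -90), rotate(1, -90), rotate(1, -90)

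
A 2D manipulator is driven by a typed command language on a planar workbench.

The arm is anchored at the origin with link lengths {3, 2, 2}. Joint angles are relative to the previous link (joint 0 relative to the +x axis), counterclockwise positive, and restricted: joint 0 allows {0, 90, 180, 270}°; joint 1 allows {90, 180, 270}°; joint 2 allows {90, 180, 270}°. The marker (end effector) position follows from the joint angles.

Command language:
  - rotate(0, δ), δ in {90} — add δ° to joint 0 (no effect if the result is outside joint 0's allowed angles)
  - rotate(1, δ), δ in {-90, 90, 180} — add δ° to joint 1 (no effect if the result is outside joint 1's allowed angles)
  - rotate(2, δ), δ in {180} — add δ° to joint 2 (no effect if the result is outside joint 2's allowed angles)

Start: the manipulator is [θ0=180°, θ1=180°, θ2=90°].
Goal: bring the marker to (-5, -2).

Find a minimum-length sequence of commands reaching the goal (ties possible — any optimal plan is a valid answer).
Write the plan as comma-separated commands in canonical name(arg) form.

rotate(2, 180), rotate(1, -90)

begin: [θ0=180°, θ1=180°, θ2=90°]
[1] after rotate(2, 180): [θ0=180°, θ1=180°, θ2=270°]
[2] after rotate(1, -90): [θ0=180°, θ1=90°, θ2=270°]
no 1-step plan works, so 2 is optimal.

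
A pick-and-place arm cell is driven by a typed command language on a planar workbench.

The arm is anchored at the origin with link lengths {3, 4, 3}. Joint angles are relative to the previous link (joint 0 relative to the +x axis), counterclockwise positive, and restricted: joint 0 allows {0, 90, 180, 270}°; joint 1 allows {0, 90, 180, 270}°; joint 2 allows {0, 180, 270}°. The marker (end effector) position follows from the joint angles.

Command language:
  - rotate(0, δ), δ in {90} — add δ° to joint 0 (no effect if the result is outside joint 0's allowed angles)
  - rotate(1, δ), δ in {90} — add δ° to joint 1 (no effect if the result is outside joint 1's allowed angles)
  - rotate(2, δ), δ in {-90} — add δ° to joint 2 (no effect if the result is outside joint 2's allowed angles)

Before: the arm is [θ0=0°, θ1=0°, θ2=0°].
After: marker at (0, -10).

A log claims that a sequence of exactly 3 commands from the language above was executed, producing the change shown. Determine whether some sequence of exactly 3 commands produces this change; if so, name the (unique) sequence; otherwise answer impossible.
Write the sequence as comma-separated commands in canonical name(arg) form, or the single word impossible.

from: [θ0=0°, θ1=0°, θ2=0°]
1. rotate(0, 90) → [θ0=90°, θ1=0°, θ2=0°]
2. rotate(0, 90) → [θ0=180°, θ1=0°, θ2=0°]
3. rotate(0, 90) → [θ0=270°, θ1=0°, θ2=0°]
no rival 3-sequence matches.

rotate(0, 90), rotate(0, 90), rotate(0, 90)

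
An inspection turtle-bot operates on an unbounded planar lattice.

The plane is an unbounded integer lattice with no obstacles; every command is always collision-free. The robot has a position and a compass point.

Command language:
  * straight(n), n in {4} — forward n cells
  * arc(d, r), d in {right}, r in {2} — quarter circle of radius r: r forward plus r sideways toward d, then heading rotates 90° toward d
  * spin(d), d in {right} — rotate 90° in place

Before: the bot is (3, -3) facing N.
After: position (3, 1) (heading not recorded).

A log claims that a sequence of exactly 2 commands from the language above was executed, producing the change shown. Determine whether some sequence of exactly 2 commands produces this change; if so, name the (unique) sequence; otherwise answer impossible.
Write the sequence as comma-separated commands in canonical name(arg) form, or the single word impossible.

straight(4), spin(right)

key: order matters: swapping straight(4) and spin(right) lands elsewhere
t0: (3, -3) facing N
t=1 straight(4) ⇒ (3, 1) facing N
t=2 spin(right) ⇒ (3, 1) facing E
uniquely the one of 9 2-step routes that fits.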